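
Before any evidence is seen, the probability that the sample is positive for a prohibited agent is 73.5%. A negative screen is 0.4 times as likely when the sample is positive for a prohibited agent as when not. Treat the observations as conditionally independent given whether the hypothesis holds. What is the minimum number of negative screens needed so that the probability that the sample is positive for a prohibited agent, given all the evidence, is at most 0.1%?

9

Prior odds: 0.735 ÷ 0.265 = 147/53.
Likelihood ratio per negative screen = 0.4.
Target posterior odds = 0.001/0.999 = 1/999.
Need (147/53) × 0.4ⁿ ≤ 1/999, i.e. 0.4ⁿ ≤ 53/146853.
0.4⁸ = 256/390625 is still above 53/146853 but 0.4⁹ = 512/1953125 is at or below it, so n = 9.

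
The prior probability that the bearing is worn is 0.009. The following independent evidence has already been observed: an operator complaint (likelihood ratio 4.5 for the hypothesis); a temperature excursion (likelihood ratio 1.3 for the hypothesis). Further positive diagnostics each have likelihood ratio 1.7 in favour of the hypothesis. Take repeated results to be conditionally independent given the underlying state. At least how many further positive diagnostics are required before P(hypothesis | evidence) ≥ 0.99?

Prior odds = 0.009/0.991 = 9/991.
Combined Bayes factor of the evidence already in hand = 4.5 × 1.3 = 5.85.
Odds after that evidence = (9/991) × 5.85 = 1053/19820.
Target odds = 0.99/0.01 = 99.
Need 1.7ⁿ ≥ 99 ÷ (1053/19820) = 218020/117.
1.7¹⁴ ≈1683.78 falls short of 218020/117 but 1.7¹⁵ ≈2862.42 reaches it, so n = 15.

15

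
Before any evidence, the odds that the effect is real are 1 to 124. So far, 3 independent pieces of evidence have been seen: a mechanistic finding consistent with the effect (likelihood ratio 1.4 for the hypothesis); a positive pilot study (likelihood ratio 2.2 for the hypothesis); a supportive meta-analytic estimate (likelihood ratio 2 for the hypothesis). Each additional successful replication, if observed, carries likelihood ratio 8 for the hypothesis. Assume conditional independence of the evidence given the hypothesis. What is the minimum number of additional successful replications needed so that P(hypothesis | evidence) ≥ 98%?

4

Prior odds = 1/124.
Combined Bayes factor of the evidence already in hand = 1.4 × 2.2 × 2 = 6.16.
Odds after that evidence = (1/124) × 6.16 = 77/1550.
Target odds = 0.98/0.02 = 49.
Need 8ⁿ ≥ 49 ÷ (77/1550) = 10850/11.
8³ = 512 falls short of 10850/11 but 8⁴ = 4096 reaches it, so n = 4.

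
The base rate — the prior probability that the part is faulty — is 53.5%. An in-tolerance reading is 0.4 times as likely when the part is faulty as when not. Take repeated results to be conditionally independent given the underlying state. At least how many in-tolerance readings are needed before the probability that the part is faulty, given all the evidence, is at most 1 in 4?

Prior odds = 0.535/0.465 = 107/93.
Likelihood ratio per in-tolerance reading = 0.4.
Target odds: 0.25 ÷ 0.75 = 1/3.
Need (107/93) × 0.4ⁿ ≤ 1/3, i.e. 0.4ⁿ ≤ 31/107.
0.4¹ = 0.4 is still above 31/107 but 0.4² = 0.16 is at or below it, so n = 2.

2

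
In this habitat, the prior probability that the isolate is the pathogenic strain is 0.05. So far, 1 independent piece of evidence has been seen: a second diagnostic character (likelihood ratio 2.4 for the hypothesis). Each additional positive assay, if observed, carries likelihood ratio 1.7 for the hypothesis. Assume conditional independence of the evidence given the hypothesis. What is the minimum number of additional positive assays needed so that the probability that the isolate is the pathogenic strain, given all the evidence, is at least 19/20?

Prior odds = 0.05/0.95 = 1/19.
Bayes factor of the evidence already in hand = 2.4.
Odds after that evidence = (1/19) × 2.4 = 12/95.
Target odds = 0.95/0.05 = 19.
Need 1.7ⁿ ≥ 19 ÷ (12/95) = 1805/12.
1.7⁹ ≈118.588 falls short of 1805/12 but 1.7¹⁰ ≈201.599 reaches it, so n = 10.

10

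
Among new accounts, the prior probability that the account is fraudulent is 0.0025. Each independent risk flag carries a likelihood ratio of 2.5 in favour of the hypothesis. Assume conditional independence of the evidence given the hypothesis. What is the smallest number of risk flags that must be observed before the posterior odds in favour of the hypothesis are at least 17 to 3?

Prior odds = 0.0025/0.9975 = 1/399.
Likelihood ratio per risk flag = 2.5.
Target odds = 17/3.
Require 2.5ⁿ ≥ 17/3 ÷ (1/399) = 2261.
2.5⁸ = 390625/256 falls short of 2261 but 2.5⁹ = 1953125/512 reaches it, so n = 9.

9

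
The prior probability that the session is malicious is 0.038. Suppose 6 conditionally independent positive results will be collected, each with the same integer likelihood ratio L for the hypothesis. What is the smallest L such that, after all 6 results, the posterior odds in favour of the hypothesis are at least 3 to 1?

Prior odds = 0.038/0.962 = 19/481.
Target odds = 3.
Need L⁶ ≥ 3 ÷ (19/481) = 1443/19.
2⁶ = 64 < 1443/19 ≤ 729 = 3⁶, so L = 3.

3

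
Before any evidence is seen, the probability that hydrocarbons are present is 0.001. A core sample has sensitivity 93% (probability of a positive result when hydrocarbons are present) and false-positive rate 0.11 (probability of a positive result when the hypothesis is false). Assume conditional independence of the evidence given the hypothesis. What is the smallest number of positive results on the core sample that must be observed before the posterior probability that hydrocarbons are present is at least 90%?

Prior odds = 0.001/0.999 = 1/999.
Likelihood ratio of a positive result = 0.93/0.11 = 93/11.
Target odds: 0.9 ÷ 0.1 = 9.
Require (93/11)ⁿ ≥ 9 ÷ (1/999) = 8991.
(93/11)⁴ = 74805201/14641 falls short of 8991 but (93/11)⁵ ≈43196.8 reaches it, so n = 5.

5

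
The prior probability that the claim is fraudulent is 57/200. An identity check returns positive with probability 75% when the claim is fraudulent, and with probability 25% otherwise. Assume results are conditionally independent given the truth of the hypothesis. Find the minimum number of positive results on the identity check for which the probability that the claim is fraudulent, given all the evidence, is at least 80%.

Prior odds: 0.285 ÷ 0.715 = 57/143.
Likelihood ratio of a positive result = 0.75/0.25 = 3.
Target posterior odds = 0.8/0.2 = 4.
Need (57/143) × 3ⁿ ≥ 4, i.e. 3ⁿ ≥ 572/57.
3² = 9 falls short of 572/57 but 3³ = 27 reaches it, so n = 3.

3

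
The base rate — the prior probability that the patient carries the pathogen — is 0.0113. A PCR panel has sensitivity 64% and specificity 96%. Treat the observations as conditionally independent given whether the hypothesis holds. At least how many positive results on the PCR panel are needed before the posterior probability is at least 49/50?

Prior odds: 0.0113 ÷ 0.9887 = 113/9887.
False-positive rate = 1 − 0.96 = 0.04; likelihood ratio of a positive = 0.64/0.04 = 16.
Target odds: 0.98 ÷ 0.02 = 49.
Need (113/9887) × 16ⁿ ≥ 49, i.e. 16ⁿ ≥ 484463/113.
16³ = 4096 falls short of 484463/113 but 16⁴ = 65536 reaches it, so n = 4.

4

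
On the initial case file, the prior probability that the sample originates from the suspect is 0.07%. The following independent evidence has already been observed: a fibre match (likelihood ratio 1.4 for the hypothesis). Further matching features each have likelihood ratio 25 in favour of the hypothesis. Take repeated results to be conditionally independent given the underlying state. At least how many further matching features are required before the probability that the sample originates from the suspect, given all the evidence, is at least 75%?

3

Prior odds = 0.0007/0.9993 = 7/9993.
Bayes factor of the evidence already in hand = 1.4.
Odds after that evidence = (7/9993) × 1.4 = 49/49965.
Target odds = 0.75/0.25 = 3.
Need 25ⁿ ≥ 3 ÷ (49/49965) = 149895/49.
25² = 625 falls short of 149895/49 but 25³ = 15625 reaches it, so n = 3.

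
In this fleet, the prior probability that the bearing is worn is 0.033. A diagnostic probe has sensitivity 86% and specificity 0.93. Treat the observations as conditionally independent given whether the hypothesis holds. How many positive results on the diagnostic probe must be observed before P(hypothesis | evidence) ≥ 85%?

3

Prior odds: 0.033 ÷ 0.967 = 33/967.
False-positive rate = 1 − 0.93 = 0.07; likelihood ratio of a positive = 0.86/0.07 = 86/7.
Target posterior odds = 0.85/0.15 = 17/3.
Require (86/7)ⁿ ≥ 17/3 ÷ (33/967) = 16439/99.
(86/7)² = 7396/49 falls short of 16439/99 but (86/7)³ = 636056/343 reaches it, so n = 3.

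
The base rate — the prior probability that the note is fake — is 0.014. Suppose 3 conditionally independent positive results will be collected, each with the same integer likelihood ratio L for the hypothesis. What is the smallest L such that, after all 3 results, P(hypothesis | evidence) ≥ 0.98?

16

Prior odds = 0.014/0.986 = 7/493.
Target odds = 0.98/0.02 = 49.
Need L³ ≥ 49 ÷ (7/493) = 3451.
15³ = 3375 < 3451 ≤ 4096 = 16³, so L = 16.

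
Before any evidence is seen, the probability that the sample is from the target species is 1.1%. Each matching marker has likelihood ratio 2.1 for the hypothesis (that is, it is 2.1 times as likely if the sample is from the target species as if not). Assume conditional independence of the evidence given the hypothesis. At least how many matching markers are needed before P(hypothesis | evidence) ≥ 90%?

10

Prior odds: 0.011 ÷ 0.989 = 11/989.
Likelihood ratio per matching marker = 2.1.
Target posterior odds = 0.9/0.1 = 9.
Need (11/989) × 2.1ⁿ ≥ 9, i.e. 2.1ⁿ ≥ 8901/11.
2.1⁹ ≈794.28 falls short of 8901/11 but 2.1¹⁰ ≈1667.99 reaches it, so n = 10.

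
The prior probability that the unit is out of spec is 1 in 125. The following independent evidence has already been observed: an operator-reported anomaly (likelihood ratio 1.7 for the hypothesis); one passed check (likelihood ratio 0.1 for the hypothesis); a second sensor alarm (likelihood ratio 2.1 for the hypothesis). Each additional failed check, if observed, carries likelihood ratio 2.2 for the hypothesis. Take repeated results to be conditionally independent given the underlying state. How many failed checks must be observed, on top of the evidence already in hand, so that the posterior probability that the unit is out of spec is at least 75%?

Prior odds = 0.008/0.992 = 1/124.
Combined Bayes factor of the evidence already in hand = 1.7 × 0.1 × 2.1 = 0.357.
Odds after that evidence = (1/124) × 0.357 = 357/124000.
Target odds = 0.75/0.25 = 3.
Need 2.2ⁿ ≥ 3 ÷ (357/124000) = 124000/119.
2.2⁸ = 214358881/390625 falls short of 124000/119 but 2.2⁹ ≈1207.27 reaches it, so n = 9.

9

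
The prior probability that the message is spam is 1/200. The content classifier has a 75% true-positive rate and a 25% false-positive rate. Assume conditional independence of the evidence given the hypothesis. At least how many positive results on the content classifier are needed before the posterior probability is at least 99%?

10

Prior odds: 0.005 ÷ 0.995 = 1/199.
Likelihood ratio of a positive result = 0.75/0.25 = 3.
Target posterior odds = 0.99/0.01 = 99.
Need (1/199) × 3ⁿ ≥ 99, i.e. 3ⁿ ≥ 19701.
3⁹ = 19683 falls short of 19701 but 3¹⁰ = 59049 reaches it, so n = 10.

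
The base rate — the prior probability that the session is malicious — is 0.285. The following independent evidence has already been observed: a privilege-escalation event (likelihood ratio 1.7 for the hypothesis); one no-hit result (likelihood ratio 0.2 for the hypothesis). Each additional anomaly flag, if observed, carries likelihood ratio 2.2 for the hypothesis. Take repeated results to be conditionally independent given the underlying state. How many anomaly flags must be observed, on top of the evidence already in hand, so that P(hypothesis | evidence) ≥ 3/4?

Prior odds = 0.285/0.715 = 57/143.
Combined Bayes factor of the evidence already in hand = 1.7 × 0.2 = 0.34.
Odds after that evidence = (57/143) × 0.34 = 969/7150.
Target odds = 0.75/0.25 = 3.
Need 2.2ⁿ ≥ 3 ÷ (969/7150) = 7150/323.
2.2³ = 10.648 falls short of 7150/323 but 2.2⁴ = 23.4256 reaches it, so n = 4.

4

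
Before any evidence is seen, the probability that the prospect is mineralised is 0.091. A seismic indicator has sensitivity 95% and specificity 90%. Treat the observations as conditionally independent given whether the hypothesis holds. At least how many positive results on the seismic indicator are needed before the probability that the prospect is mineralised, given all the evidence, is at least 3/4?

Prior odds = 0.091/0.909 = 91/909.
False-positive rate = 1 − 0.9 = 0.1; likelihood ratio of a positive = 0.95/0.1 = 9.5.
Target odds: 0.75 ÷ 0.25 = 3.
Need (91/909) × 9.5ⁿ ≥ 3, i.e. 9.5ⁿ ≥ 2727/91.
9.5¹ = 9.5 falls short of 2727/91 but 9.5² = 90.25 reaches it, so n = 2.

2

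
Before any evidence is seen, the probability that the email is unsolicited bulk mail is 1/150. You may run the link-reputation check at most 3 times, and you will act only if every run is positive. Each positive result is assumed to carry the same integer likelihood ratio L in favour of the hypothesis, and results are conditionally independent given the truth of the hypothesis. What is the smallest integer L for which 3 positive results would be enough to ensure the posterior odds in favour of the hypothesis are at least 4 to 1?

9

Prior odds = (1/150)/(149/150) = 1/149.
Target odds = 4.
Need L³ ≥ 4 ÷ (1/149) = 596.
8³ = 512 < 596 ≤ 729 = 9³, so L = 9.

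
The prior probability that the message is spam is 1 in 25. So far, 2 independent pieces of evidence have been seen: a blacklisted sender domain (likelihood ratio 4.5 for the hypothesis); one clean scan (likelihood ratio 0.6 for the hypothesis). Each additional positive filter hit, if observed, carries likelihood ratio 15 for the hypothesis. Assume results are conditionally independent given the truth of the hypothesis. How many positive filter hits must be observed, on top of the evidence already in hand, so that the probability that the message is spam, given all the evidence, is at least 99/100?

Prior odds = 0.04/0.96 = 1/24.
Combined Bayes factor of the evidence already in hand = 4.5 × 0.6 = 2.7.
Odds after that evidence = (1/24) × 2.7 = 0.1125.
Target odds = 0.99/0.01 = 99.
Need 15ⁿ ≥ 99 ÷ 0.1125 = 880.
15² = 225 falls short of 880 but 15³ = 3375 reaches it, so n = 3.

3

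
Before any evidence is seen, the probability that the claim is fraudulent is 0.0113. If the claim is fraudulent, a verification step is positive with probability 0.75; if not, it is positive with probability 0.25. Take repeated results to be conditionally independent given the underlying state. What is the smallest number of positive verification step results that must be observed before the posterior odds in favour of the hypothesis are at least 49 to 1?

8

Prior odds: 0.0113 ÷ 0.9887 = 113/9887.
Likelihood ratio of a positive = 0.75/0.25 = 3.
Target odds = 49.
Require 3ⁿ ≥ 49 ÷ (113/9887) = 484463/113.
3⁷ = 2187 falls short of 484463/113 but 3⁸ = 6561 reaches it, so n = 8.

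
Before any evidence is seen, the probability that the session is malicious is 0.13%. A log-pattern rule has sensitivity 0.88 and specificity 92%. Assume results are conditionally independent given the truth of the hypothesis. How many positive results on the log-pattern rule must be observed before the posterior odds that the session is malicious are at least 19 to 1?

Prior odds: 0.0013 ÷ 0.9987 = 13/9987.
False-positive rate = 1 − 0.92 = 0.08; likelihood ratio of a positive = 0.88/0.08 = 11.
Target odds = 19.
Need (13/9987) × 11ⁿ ≥ 19, i.e. 11ⁿ ≥ 189753/13.
11³ = 1331 falls short of 189753/13 but 11⁴ = 14641 reaches it, so n = 4.

4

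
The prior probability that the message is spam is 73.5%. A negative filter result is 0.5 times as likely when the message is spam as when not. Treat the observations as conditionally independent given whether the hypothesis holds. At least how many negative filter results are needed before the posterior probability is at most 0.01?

9

Prior odds = 0.735/0.265 = 147/53.
Likelihood ratio per negative filter result = 0.5.
Target posterior odds = 0.01/0.99 = 1/99.
Need (147/53) × 0.5ⁿ ≤ 1/99, i.e. 0.5ⁿ ≤ 53/14553.
0.5⁸ = 0.00390625 is still above 53/14553 but 0.5⁹ = 0.001953125 is at or below it, so n = 9.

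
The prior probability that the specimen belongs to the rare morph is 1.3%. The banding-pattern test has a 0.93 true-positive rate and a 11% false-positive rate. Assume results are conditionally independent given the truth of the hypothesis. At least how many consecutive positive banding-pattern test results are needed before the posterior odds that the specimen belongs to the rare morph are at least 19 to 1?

4

Prior odds: 0.013 ÷ 0.987 = 13/987.
Likelihood ratio of a positive result = 0.93/0.11 = 93/11.
Target odds = 19.
Require (93/11)ⁿ ≥ 19 ÷ (13/987) = 18753/13.
(93/11)³ = 804357/1331 falls short of 18753/13 but (93/11)⁴ = 74805201/14641 reaches it, so n = 4.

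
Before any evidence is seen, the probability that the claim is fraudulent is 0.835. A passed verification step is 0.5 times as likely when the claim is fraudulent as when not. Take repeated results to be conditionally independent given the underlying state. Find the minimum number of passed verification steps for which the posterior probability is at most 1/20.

Prior odds = 0.835/0.165 = 167/33.
Likelihood ratio per passed verification step = 0.5.
Target odds: 0.05 ÷ 0.95 = 1/19.
Need (167/33) × 0.5ⁿ ≤ 1/19, i.e. 0.5ⁿ ≤ 33/3173.
0.5⁶ = 0.015625 is still above 33/3173 but 0.5⁷ = 0.0078125 is at or below it, so n = 7.

7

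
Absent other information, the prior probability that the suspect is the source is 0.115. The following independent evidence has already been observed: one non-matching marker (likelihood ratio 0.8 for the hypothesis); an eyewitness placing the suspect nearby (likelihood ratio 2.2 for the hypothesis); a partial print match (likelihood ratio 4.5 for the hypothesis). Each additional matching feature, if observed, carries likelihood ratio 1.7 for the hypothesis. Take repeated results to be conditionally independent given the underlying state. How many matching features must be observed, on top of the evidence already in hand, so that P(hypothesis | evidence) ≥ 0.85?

Prior odds = 0.115/0.885 = 23/177.
Combined Bayes factor of the evidence already in hand = 0.8 × 2.2 × 4.5 = 7.92.
Odds after that evidence = (23/177) × 7.92 = 1518/1475.
Target odds = 0.85/0.15 = 17/3.
Need 1.7ⁿ ≥ 17/3 ÷ (1518/1475) = 25075/4554.
1.7³ = 4.913 falls short of 25075/4554 but 1.7⁴ = 8.3521 reaches it, so n = 4.

4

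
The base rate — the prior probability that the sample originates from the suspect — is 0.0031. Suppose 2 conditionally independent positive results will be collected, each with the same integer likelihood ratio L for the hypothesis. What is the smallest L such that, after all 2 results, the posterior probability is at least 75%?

Prior odds = 0.0031/0.9969 = 31/9969.
Target odds = 0.75/0.25 = 3.
Need L² ≥ 3 ÷ (31/9969) = 29907/31.
31² = 961 < 29907/31 ≤ 1024 = 32², so L = 32.

32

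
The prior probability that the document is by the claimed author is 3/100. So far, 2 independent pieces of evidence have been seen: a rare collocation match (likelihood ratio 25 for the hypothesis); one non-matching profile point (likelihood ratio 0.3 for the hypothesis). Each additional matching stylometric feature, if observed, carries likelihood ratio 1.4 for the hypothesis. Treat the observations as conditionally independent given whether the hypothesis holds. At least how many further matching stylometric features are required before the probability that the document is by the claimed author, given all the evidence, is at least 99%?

18

Prior odds = 0.03/0.97 = 3/97.
Combined Bayes factor of the evidence already in hand = 25 × 0.3 = 7.5.
Odds after that evidence = (3/97) × 7.5 = 45/194.
Target odds = 0.99/0.01 = 99.
Need 1.4ⁿ ≥ 99 ÷ (45/194) = 426.8.
1.4¹⁷ ≈304.913 falls short of 426.8 but 1.4¹⁸ ≈426.879 reaches it, so n = 18.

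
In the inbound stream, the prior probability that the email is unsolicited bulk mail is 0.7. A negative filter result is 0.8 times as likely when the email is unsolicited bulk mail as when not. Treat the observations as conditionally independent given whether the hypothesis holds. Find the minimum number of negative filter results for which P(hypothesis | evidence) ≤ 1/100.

25

Prior odds: 0.7 ÷ 0.3 = 7/3.
Likelihood ratio per negative filter result = 0.8.
Target posterior odds = 0.01/0.99 = 1/99.
Require 0.8ⁿ ≤ 1/99 ÷ (7/3) = 1/231.
0.8²⁴ ≈0.00472237 is still above 1/231 but 0.8²⁵ ≈0.00377789 is at or below it, so n = 25.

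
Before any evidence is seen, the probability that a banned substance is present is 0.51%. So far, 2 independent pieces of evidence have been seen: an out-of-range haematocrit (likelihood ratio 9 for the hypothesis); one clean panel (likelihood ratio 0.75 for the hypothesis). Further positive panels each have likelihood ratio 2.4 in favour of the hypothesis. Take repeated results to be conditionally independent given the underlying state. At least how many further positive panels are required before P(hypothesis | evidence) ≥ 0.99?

Prior odds = 0.0051/0.9949 = 51/9949.
Combined Bayes factor of the evidence already in hand = 9 × 0.75 = 6.75.
Odds after that evidence = (51/9949) × 6.75 = 1377/39796.
Target odds = 0.99/0.01 = 99.
Need 2.4ⁿ ≥ 99 ÷ (1377/39796) = 437756/153.
2.4⁹ ≈2641.81 falls short of 437756/153 but 2.4¹⁰ ≈6340.34 reaches it, so n = 10.

10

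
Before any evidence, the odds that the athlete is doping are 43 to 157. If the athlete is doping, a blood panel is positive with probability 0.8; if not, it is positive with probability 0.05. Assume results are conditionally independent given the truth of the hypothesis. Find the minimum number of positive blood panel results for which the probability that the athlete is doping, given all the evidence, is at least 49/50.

Prior odds = 43/157.
Likelihood ratio of a positive = 0.8/0.05 = 16.
Target odds: 0.98 ÷ 0.02 = 49.
Require 16ⁿ ≥ 49 ÷ (43/157) = 7693/43.
16¹ = 16 falls short of 7693/43 but 16² = 256 reaches it, so n = 2.

2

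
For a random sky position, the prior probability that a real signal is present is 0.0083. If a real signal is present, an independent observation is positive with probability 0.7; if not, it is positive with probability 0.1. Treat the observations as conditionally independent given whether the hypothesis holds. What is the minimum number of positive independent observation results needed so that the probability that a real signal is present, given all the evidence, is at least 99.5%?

6

Prior odds: 0.0083 ÷ 0.9917 = 83/9917.
Likelihood ratio of a positive = 0.7/0.1 = 7.
Target odds: 0.995 ÷ 0.005 = 199.
Need (83/9917) × 7ⁿ ≥ 199, i.e. 7ⁿ ≥ 1973483/83.
7⁵ = 16807 falls short of 1973483/83 but 7⁶ = 117649 reaches it, so n = 6.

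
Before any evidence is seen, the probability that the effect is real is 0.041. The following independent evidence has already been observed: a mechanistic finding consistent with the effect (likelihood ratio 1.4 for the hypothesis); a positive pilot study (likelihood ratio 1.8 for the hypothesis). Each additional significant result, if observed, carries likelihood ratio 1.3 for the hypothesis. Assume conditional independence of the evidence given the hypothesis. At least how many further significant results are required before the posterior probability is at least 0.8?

14

Prior odds = 0.041/0.959 = 41/959.
Combined Bayes factor of the evidence already in hand = 1.4 × 1.8 = 2.52.
Odds after that evidence = (41/959) × 2.52 = 369/3425.
Target odds = 0.8/0.2 = 4.
Need 1.3ⁿ ≥ 4 ÷ (369/3425) = 13700/369.
1.3¹³ ≈30.2875 falls short of 13700/369 but 1.3¹⁴ ≈39.3738 reaches it, so n = 14.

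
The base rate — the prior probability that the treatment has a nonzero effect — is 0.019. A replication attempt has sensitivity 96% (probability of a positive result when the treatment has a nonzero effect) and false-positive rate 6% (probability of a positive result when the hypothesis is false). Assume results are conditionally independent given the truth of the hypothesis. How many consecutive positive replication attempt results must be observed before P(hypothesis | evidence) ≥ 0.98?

3

Prior odds = 0.019/0.981 = 19/981.
Likelihood ratio of a positive result = 0.96/0.06 = 16.
Target odds: 0.98 ÷ 0.02 = 49.
Need (19/981) × 16ⁿ ≥ 49, i.e. 16ⁿ ≥ 48069/19.
16² = 256 falls short of 48069/19 but 16³ = 4096 reaches it, so n = 3.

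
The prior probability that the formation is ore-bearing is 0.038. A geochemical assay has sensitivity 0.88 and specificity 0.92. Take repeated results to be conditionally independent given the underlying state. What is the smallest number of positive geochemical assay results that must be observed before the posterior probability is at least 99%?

4

Prior odds = 0.038/0.962 = 19/481.
False-positive rate = 1 − 0.92 = 0.08; likelihood ratio of a positive = 0.88/0.08 = 11.
Target posterior odds = 0.99/0.01 = 99.
Need (19/481) × 11ⁿ ≥ 99, i.e. 11ⁿ ≥ 47619/19.
11³ = 1331 falls short of 47619/19 but 11⁴ = 14641 reaches it, so n = 4.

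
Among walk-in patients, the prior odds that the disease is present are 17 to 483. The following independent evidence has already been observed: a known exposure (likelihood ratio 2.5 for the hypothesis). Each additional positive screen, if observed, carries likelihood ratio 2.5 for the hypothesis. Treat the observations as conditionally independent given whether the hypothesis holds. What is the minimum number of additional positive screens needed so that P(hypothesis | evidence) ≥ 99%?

8

Prior odds = 17/483.
Bayes factor of the evidence already in hand = 2.5.
Odds after that evidence = (17/483) × 2.5 = 85/966.
Target odds = 0.99/0.01 = 99.
Need 2.5ⁿ ≥ 99 ÷ (85/966) = 95634/85.
2.5⁷ = 610.3515625 falls short of 95634/85 but 2.5⁸ = 390625/256 reaches it, so n = 8.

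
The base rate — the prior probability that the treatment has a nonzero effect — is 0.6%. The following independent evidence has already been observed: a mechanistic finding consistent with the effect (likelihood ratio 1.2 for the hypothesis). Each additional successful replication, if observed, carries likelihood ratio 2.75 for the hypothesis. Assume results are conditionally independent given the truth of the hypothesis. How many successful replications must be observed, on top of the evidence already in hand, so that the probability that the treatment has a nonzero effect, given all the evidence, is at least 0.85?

7

Prior odds = 0.006/0.994 = 3/497.
Bayes factor of the evidence already in hand = 1.2.
Odds after that evidence = (3/497) × 1.2 = 18/2485.
Target odds = 0.85/0.15 = 17/3.
Need 2.75ⁿ ≥ 17/3 ÷ (18/2485) = 42245/54.
2.75⁶ = 1771561/4096 falls short of 42245/54 but 2.75⁷ = 19487171/16384 reaches it, so n = 7.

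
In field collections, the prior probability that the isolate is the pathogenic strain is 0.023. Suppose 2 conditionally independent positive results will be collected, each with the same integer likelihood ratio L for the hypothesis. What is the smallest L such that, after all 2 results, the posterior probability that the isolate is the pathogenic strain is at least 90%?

20

Prior odds = 0.023/0.977 = 23/977.
Target odds = 0.9/0.1 = 9.
Need L² ≥ 9 ÷ (23/977) = 8793/23.
19² = 361 < 8793/23 ≤ 400 = 20², so L = 20.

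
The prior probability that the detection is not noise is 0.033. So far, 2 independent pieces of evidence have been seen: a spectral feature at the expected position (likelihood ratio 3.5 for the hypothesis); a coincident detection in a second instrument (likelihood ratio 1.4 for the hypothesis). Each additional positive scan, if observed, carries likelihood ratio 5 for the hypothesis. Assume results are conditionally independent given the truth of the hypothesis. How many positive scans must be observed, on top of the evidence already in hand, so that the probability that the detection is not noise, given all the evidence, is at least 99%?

4

Prior odds = 0.033/0.967 = 33/967.
Combined Bayes factor of the evidence already in hand = 3.5 × 1.4 = 4.9.
Odds after that evidence = (33/967) × 4.9 = 1617/9670.
Target odds = 0.99/0.01 = 99.
Need 5ⁿ ≥ 99 ÷ (1617/9670) = 29010/49.
5³ = 125 falls short of 29010/49 but 5⁴ = 625 reaches it, so n = 4.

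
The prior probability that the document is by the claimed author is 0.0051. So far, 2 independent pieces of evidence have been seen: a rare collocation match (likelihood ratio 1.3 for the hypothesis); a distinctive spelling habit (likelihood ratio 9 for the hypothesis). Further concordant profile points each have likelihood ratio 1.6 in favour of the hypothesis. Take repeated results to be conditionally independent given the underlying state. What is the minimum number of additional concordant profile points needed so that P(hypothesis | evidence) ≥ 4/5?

9

Prior odds = 0.0051/0.9949 = 51/9949.
Combined Bayes factor of the evidence already in hand = 1.3 × 9 = 11.7.
Odds after that evidence = (51/9949) × 11.7 = 5967/99490.
Target odds = 0.8/0.2 = 4.
Need 1.6ⁿ ≥ 4 ÷ (5967/99490) = 397960/5967.
1.6⁸ = 16777216/390625 falls short of 397960/5967 but 1.6⁹ = 134217728/1953125 reaches it, so n = 9.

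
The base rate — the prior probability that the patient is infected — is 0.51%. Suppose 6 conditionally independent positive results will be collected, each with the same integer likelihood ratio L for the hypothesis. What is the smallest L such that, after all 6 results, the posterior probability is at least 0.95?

4

Prior odds = 0.0051/0.9949 = 51/9949.
Target odds = 0.95/0.05 = 19.
Need L⁶ ≥ 19 ÷ (51/9949) = 189031/51.
3⁶ = 729 < 189031/51 ≤ 4096 = 4⁶, so L = 4.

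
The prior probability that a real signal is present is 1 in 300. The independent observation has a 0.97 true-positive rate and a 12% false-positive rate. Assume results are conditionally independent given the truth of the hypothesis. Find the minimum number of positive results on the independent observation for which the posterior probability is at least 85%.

Prior odds = (1/300)/(299/300) = 1/299.
Likelihood ratio of a positive result = 0.97/0.12 = 97/12.
Target odds: 0.85 ÷ 0.15 = 17/3.
Need (1/299) × (97/12)ⁿ ≥ 17/3, i.e. (97/12)ⁿ ≥ 5083/3.
(97/12)³ = 912673/1728 falls short of 5083/3 but (97/12)⁴ = 88529281/20736 reaches it, so n = 4.

4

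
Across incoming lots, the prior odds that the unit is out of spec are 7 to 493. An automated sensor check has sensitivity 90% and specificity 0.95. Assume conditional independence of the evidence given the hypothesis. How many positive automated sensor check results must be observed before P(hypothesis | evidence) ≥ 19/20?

Prior odds = 7/493.
False-positive rate = 1 − 0.95 = 0.05; likelihood ratio of a positive = 0.9/0.05 = 18.
Target posterior odds = 0.95/0.05 = 19.
Require 18ⁿ ≥ 19 ÷ (7/493) = 9367/7.
18² = 324 falls short of 9367/7 but 18³ = 5832 reaches it, so n = 3.

3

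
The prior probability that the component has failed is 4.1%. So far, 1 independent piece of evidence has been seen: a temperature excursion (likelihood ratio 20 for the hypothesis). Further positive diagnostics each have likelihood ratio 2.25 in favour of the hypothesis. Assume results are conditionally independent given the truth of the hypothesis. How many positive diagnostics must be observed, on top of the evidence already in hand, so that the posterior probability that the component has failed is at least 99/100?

Prior odds = 0.041/0.959 = 41/959.
Bayes factor of the evidence already in hand = 20.
Odds after that evidence = (41/959) × 20 = 820/959.
Target odds = 0.99/0.01 = 99.
Need 2.25ⁿ ≥ 99 ÷ (820/959) = 94941/820.
2.25⁵ = 59049/1024 falls short of 94941/820 but 2.25⁶ = 531441/4096 reaches it, so n = 6.

6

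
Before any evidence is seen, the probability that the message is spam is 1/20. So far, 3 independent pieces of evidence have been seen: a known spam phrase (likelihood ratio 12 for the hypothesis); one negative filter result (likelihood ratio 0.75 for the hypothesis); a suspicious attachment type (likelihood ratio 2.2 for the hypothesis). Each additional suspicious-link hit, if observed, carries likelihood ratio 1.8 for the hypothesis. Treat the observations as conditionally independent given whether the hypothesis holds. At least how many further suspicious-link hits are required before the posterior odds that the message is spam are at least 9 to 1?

4

Prior odds = 0.05/0.95 = 1/19.
Combined Bayes factor of the evidence already in hand = 12 × 0.75 × 2.2 = 19.8.
Odds after that evidence = (1/19) × 19.8 = 99/95.
Target odds = 9.
Need 1.8ⁿ ≥ 9 ÷ (99/95) = 95/11.
1.8³ = 5.832 falls short of 95/11 but 1.8⁴ = 10.4976 reaches it, so n = 4.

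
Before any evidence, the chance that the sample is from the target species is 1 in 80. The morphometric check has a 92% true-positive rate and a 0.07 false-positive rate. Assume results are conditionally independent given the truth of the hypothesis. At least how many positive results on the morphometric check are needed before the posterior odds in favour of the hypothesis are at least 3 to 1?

Prior odds = 0.0125/0.9875 = 1/79.
Likelihood ratio of a positive result = 0.92/0.07 = 92/7.
Target odds = 3.
Require (92/7)ⁿ ≥ 3 ÷ (1/79) = 237.
(92/7)² = 8464/49 falls short of 237 but (92/7)³ = 778688/343 reaches it, so n = 3.

3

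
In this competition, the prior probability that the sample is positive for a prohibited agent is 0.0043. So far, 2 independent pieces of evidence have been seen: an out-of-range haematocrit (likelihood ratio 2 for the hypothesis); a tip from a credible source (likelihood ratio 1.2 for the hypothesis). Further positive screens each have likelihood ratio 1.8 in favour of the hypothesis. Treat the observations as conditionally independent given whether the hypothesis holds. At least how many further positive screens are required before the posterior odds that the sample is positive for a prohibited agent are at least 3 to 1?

10

Prior odds = 0.0043/0.9957 = 43/9957.
Combined Bayes factor of the evidence already in hand = 2 × 1.2 = 2.4.
Odds after that evidence = (43/9957) × 2.4 = 172/16595.
Target odds = 3.
Need 1.8ⁿ ≥ 3 ÷ (172/16595) = 49785/172.
1.8⁹ = 387420489/1953125 falls short of 49785/172 but 1.8¹⁰ ≈357.047 reaches it, so n = 10.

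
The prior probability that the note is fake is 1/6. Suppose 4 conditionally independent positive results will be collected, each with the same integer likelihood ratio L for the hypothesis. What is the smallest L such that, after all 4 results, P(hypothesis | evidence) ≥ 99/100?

Prior odds = (1/6)/(5/6) = 0.2.
Target odds = 0.99/0.01 = 99.
Need L⁴ ≥ 99 ÷ 0.2 = 495.
4⁴ = 256 < 495 ≤ 625 = 5⁴, so L = 5.

5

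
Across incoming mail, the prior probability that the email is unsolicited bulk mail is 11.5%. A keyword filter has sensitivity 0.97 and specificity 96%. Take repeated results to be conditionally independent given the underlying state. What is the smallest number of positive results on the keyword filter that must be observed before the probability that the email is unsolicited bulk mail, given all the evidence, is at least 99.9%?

Prior odds = 0.115/0.885 = 23/177.
False-positive rate = 1 − 0.96 = 0.04; likelihood ratio of a positive = 0.97/0.04 = 24.25.
Target posterior odds = 0.999/0.001 = 999.
Need (23/177) × 24.25ⁿ ≥ 999, i.e. 24.25ⁿ ≥ 176823/23.
24.25² = 588.0625 falls short of 176823/23 but 24.25³ = 912673/64 reaches it, so n = 3.

3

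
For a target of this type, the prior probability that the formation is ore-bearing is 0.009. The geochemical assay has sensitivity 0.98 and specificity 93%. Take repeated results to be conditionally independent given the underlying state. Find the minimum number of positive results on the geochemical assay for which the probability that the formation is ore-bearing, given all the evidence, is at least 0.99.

Prior odds: 0.009 ÷ 0.991 = 9/991.
False-positive rate = 1 − 0.93 = 0.07; likelihood ratio of a positive = 0.98/0.07 = 14.
Target odds: 0.99 ÷ 0.01 = 99.
Require 14ⁿ ≥ 99 ÷ (9/991) = 10901.
14³ = 2744 falls short of 10901 but 14⁴ = 38416 reaches it, so n = 4.

4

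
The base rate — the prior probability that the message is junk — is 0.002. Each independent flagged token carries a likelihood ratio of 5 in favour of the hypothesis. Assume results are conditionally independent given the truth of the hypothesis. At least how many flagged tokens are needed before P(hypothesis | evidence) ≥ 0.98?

Prior odds = 0.002/0.998 = 1/499.
Likelihood ratio per flagged token = 5.
Target odds: 0.98 ÷ 0.02 = 49.
Need (1/499) × 5ⁿ ≥ 49, i.e. 5ⁿ ≥ 24451.
5⁶ = 15625 falls short of 24451 but 5⁷ = 78125 reaches it, so n = 7.

7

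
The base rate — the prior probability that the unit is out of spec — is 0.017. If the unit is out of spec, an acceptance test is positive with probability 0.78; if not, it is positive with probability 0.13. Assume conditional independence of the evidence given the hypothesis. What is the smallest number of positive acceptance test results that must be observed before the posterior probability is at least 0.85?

4

Prior odds: 0.017 ÷ 0.983 = 17/983.
Likelihood ratio of a positive = 0.78/0.13 = 6.
Target posterior odds = 0.85/0.15 = 17/3.
Require 6ⁿ ≥ 17/3 ÷ (17/983) = 983/3.
6³ = 216 falls short of 983/3 but 6⁴ = 1296 reaches it, so n = 4.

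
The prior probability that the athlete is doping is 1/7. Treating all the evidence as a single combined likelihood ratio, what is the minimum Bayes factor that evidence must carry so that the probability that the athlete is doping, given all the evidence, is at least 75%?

18

Prior odds = (1/7)/(6/7) = 1/6.
Target odds = 0.75/0.25 = 3.
Required Bayes factor = 3 ÷ (1/6) = 18.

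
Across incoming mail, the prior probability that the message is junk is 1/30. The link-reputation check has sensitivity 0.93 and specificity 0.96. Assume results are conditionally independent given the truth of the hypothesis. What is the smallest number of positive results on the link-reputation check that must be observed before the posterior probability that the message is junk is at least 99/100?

Prior odds: (1/30) ÷ (29/30) = 1/29.
False-positive rate = 1 − 0.96 = 0.04; likelihood ratio of a positive = 0.93/0.04 = 23.25.
Target odds: 0.99 ÷ 0.01 = 99.
Require 23.25ⁿ ≥ 99 ÷ (1/29) = 2871.
23.25² = 540.5625 falls short of 2871 but 23.25³ = 804357/64 reaches it, so n = 3.

3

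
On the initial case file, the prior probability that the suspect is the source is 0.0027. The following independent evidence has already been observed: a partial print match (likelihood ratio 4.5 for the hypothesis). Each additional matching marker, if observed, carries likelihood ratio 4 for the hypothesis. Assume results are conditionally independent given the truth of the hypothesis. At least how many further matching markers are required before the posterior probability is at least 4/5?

Prior odds = 0.0027/0.9973 = 27/9973.
Bayes factor of the evidence already in hand = 4.5.
Odds after that evidence = (27/9973) × 4.5 = 243/19946.
Target odds = 0.8/0.2 = 4.
Need 4ⁿ ≥ 4 ÷ (243/19946) = 79784/243.
4⁴ = 256 falls short of 79784/243 but 4⁵ = 1024 reaches it, so n = 5.

5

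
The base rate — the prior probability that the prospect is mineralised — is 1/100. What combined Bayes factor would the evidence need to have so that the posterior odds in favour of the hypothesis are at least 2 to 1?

Prior odds = 0.01/0.99 = 1/99.
Target odds = 2.
Required Bayes factor = 2 ÷ (1/99) = 198.

198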